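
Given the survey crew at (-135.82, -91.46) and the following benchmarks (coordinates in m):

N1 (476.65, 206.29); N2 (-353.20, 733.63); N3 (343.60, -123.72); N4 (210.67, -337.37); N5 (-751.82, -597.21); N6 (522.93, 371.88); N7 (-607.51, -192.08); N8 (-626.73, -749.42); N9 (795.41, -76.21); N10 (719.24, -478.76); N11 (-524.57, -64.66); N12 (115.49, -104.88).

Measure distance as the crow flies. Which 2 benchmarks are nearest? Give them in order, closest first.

N12, N11

Distances from (-135.82, -91.46):
N1: √((612.47)² + (297.75)²) = √(375119.5009 + 88655.0625) = 681.01 m
N2: √((-217.38)² + (825.09)²) = √(47254.0644 + 680773.5081) = 853.25 m
N3: √((479.42)² + (-32.26)²) = √(229843.5364 + 1040.7076) = 480.50 m
N4: √((346.49)² + (-245.91)²) = √(120055.3201 + 60471.7281) = 424.88 m
N5: √((-616.00)² + (-505.75)²) = √(379456.0000 + 255783.0625) = 797.02 m
N6: √((658.75)² + (463.34)²) = √(433951.5625 + 214683.9556) = 805.38 m
N7: √((-471.69)² + (-100.62)²) = √(222491.4561 + 10124.3844) = 482.30 m
N8: √((-490.91)² + (-657.96)²) = √(240992.6281 + 432911.3616) = 820.92 m
N9: √((931.23)² + (15.25)²) = √(867189.3129 + 232.5625) = 931.35 m
N10: √((855.06)² + (-387.30)²) = √(731127.6036 + 150001.2900) = 938.68 m
N11: √((-388.75)² + (26.80)²) = √(151126.5625 + 718.2400) = 389.67 m
N12: √((251.31)² + (-13.42)²) = √(63156.7161 + 180.0964) = 251.67 m
Sorted: N12 (251.67 m) < N11 (389.67 m) < N4 (424.88 m) < N3 (480.50 m) < …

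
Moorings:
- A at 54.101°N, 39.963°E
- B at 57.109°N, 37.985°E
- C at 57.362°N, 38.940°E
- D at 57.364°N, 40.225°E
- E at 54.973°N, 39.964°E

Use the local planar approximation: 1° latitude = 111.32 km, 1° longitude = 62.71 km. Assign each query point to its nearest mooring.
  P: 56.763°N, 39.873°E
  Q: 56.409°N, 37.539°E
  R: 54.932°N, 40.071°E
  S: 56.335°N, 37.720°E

P→D; Q→B; R→E; S→B

P at 56.763°N, 39.873°E:
  A: 296.388 km
  B: 124.504 km
  C: 88.710 km
  D: 70.451 km
  E: 199.344 km
  → nearest: D (70.451 km)
Q at 56.409°N, 37.539°E:
  A: 298.526 km
  B: 82.791 km
  C: 137.744 km
  D: 199.182 km
  E: 220.635 km
  → nearest: B (82.791 km)
R at 54.932°N, 40.071°E:
  A: 92.755 km
  B: 275.395 km
  C: 279.651 km
  D: 270.902 km
  E: 8.115 km
  → nearest: E (8.115 km)
S at 56.335°N, 37.720°E:
  A: 285.711 km
  B: 87.750 km
  C: 137.563 km
  D: 194.417 km
  E: 206.858 km
  → nearest: B (87.750 km)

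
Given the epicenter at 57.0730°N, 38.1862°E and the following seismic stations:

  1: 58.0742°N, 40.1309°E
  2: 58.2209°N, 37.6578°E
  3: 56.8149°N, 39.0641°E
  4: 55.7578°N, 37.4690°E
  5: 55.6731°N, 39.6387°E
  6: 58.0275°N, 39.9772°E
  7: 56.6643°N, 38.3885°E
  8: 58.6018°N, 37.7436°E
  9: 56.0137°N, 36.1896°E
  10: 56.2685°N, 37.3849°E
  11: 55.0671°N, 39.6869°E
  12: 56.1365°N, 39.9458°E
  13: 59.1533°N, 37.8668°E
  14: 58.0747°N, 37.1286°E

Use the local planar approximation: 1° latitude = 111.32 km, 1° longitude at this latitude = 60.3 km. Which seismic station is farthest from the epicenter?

11

Distances from 57.0730°N, 38.1862°E:
1: 161.7810 km
2: 131.6967 km
3: 60.2318 km
4: 152.6618 km
5: 178.7635 km
6: 151.5042 km
7: 47.1035 km
8: 172.2660 km
9: 168.5241 km
10: 101.7601 km
11: 240.9363 km
12: 148.7493 km
13: 232.3785 km
14: 128.4576 km
Maximum: 11 at 240.9363 km.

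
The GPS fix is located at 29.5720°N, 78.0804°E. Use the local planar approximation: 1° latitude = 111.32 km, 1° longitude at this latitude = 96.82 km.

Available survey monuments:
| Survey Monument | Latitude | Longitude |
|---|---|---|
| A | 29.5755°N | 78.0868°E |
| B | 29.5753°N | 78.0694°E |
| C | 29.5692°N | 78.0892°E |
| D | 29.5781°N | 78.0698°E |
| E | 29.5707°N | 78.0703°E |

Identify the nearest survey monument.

Distances from 29.5720°N, 78.0804°E:
A: 0.7320 km
B: 1.1266 km
C: 0.9072 km
D: 1.2306 km
E: 0.9885 km
Minimum: A at 0.7320 km.

A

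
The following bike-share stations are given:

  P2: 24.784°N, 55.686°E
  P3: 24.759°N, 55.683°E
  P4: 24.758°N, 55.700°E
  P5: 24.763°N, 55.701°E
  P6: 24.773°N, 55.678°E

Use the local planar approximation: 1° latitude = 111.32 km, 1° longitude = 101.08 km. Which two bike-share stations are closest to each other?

Pairwise distances:
P4–P5: √((0.005·111.32)² + (0.001·101.08)²) = √(0.30980 + 0.01022) = 0.566 km
P2–P6: √((-0.011·111.32)² + (-0.008·101.08)²) = √(1.49945 + 0.65390) = 1.467 km
P3–P6: √((0.014·111.32)² + (-0.005·101.08)²) = √(2.42886 + 0.25543) = 1.638 km
P3–P4: √((-0.001·111.32)² + (0.017·101.08)²) = √(0.01239 + 2.95276) = 1.722 km
P3–P5: √((0.004·111.32)² + (0.018·101.08)²) = √(0.19827 + 3.31036) = 1.873 km
P5–P6: √((0.010·111.32)² + (-0.023·101.08)²) = √(1.23921 + 5.40488) = 2.578 km
P4–P6: √((0.015·111.32)² + (-0.022·101.08)²) = √(2.78823 + 4.94511) = 2.781 km
P2–P5: √((-0.021·111.32)² + (0.015·101.08)²) = √(5.46493 + 2.29886) = 2.786 km
P2–P3: √((-0.025·111.32)² + (-0.003·101.08)²) = √(7.74509 + 0.09195) = 2.799 km
P2–P4: √((-0.026·111.32)² + (0.014·101.08)²) = √(8.37709 + 2.00256) = 3.222 km
Closest pair: P4–P5 at 0.566 km.

P4 and P5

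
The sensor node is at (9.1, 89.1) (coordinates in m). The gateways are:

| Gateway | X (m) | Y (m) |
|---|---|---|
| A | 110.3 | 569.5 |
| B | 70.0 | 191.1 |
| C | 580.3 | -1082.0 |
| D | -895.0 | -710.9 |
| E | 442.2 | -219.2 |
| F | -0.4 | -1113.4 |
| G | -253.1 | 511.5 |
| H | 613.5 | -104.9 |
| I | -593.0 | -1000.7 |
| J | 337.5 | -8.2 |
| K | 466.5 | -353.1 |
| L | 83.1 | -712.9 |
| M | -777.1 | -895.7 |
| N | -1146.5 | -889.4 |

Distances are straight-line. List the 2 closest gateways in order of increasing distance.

B, J

Distances from (9.1, 89.1):
A: √((101.2)² + (480.4)²) = √(10241.440 + 230784.160) = 490.9 m
B: √((60.9)² + (102.0)²) = √(3708.810 + 10404.000) = 118.8 m
C: √((571.2)² + (-1171.1)²) = √(326269.440 + 1371475.210) = 1303.0 m
D: √((-904.1)² + (-800.0)²) = √(817396.810 + 640000.000) = 1207.2 m
E: √((433.1)² + (-308.3)²) = √(187575.610 + 95048.890) = 531.6 m
F: √((-9.5)² + (-1202.5)²) = √(90.250 + 1446006.250) = 1202.5 m
G: √((-262.2)² + (422.4)²) = √(68748.840 + 178421.760) = 497.2 m
H: √((604.4)² + (-194.0)²) = √(365299.360 + 37636.000) = 634.8 m
I: √((-602.1)² + (-1089.8)²) = √(362524.410 + 1187664.040) = 1245.1 m
J: √((328.4)² + (-97.3)²) = √(107846.560 + 9467.290) = 342.5 m
K: √((457.4)² + (-442.2)²) = √(209214.760 + 195540.840) = 636.2 m
L: √((74.0)² + (-802.0)²) = √(5476.000 + 643204.000) = 805.4 m
M: √((-786.2)² + (-984.8)²) = √(618110.440 + 969831.040) = 1260.1 m
N: √((-1155.6)² + (-978.5)²) = √(1335411.360 + 957462.250) = 1514.2 m
Sorted: B (118.8 m) < J (342.5 m) < A (490.9 m) < G (497.2 m) < …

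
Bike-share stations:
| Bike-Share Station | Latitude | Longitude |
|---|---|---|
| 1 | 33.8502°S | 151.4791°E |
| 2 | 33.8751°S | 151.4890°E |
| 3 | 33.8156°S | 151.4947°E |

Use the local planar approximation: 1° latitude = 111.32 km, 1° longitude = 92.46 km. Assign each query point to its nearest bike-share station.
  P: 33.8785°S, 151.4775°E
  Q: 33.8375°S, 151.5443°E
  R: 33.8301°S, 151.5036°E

P→2; Q→3; R→3

P at 33.8785°S, 151.4775°E:
  1: √((0.0283·111.32)² + (0.0016·92.46)²) = √(9.924743 + 0.021885) = 3.1538 km
  2: √((0.0034·111.32)² + (0.0115·92.46)²) = √(0.143253 + 1.130586) = 1.1286 km
  3: √((0.0629·111.32)² + (0.0172·92.46)²) = √(49.028396 + 2.529092) = 7.1804 km
  → nearest: 2 (1.1286 km)
Q at 33.8375°S, 151.5443°E:
  1: √((-0.0127·111.32)² + (-0.0652·92.46)²) = √(1.998729 + 36.341510) = 6.1919 km
  2: √((-0.0376·111.32)² + (-0.0553·92.46)²) = √(17.519515 + 26.143158) = 6.6078 km
  3: √((0.0219·111.32)² + (-0.0496·92.46)²) = √(5.943395 + 21.031543) = 5.1937 km
  → nearest: 3 (5.1937 km)
R at 33.8301°S, 151.5036°E:
  1: √((-0.0201·111.32)² + (-0.0245·92.46)²) = √(5.006549 + 5.131448) = 3.1840 km
  2: √((-0.0450·111.32)² + (-0.0146·92.46)²) = √(25.094088 + 1.822273) = 5.1881 km
  3: √((0.0145·111.32)² + (-0.0089·92.46)²) = √(2.605448 + 0.677155) = 1.8118 km
  → nearest: 3 (1.8118 km)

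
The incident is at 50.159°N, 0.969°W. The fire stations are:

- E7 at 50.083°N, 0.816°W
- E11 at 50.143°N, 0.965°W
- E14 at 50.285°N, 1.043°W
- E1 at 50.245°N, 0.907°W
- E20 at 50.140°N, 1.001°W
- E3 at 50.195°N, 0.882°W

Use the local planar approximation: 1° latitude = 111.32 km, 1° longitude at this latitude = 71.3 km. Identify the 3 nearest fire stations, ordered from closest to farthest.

E11, E20, E3

Distances from 50.159°N, 0.969°W:
E7: 13.805 km
E11: 1.804 km
E14: 14.986 km
E1: 10.545 km
E20: 3.111 km
E3: 7.385 km
Sorted: E11 (1.804 km) < E20 (3.111 km) < E3 (7.385 km) < E1 (10.545 km) < E7 (13.805 km) < …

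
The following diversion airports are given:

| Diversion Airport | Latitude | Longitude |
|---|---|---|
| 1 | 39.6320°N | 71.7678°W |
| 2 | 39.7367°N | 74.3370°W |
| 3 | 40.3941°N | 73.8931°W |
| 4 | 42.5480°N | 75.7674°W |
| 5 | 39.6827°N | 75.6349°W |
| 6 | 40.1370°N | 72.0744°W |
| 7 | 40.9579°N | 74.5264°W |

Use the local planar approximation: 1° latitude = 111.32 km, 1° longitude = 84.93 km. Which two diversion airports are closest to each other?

1 and 6

Pairwise distances:
1–2: 218.5132 km
1–3: 199.4447 km
1–4: 469.8486 km
1–5: 328.4813 km
1–6: 61.9545 km
1–7: 276.9049 km
2–3: 82.3219 km
2–4: 335.7059 km
2–5: 110.3944 km
2–6: 197.2617 km
2–7: 136.8924 km
3–4: 287.8026 km
3–5: 167.7949 km
3–6: 157.0914 km
3–7: 82.6562 km
4–5: 319.1636 km
4–6: 412.8058 km
4–7: 206.0128 km
5–6: 306.5930 km
5–7: 170.3366 km
6–7: 227.4163 km
Closest pair: 1–6 at 61.9545 km.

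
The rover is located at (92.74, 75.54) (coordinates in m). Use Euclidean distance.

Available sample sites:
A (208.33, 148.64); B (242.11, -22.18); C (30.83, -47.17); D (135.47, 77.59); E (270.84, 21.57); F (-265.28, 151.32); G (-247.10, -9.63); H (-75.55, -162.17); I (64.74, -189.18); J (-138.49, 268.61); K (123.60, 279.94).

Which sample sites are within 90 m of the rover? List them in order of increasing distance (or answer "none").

Distances from (92.74, 75.54):
A: √((115.59)² + (73.10)²) = √(13361.0481 + 5343.6100) = 136.76 m
B: √((149.37)² + (-97.72)²) = √(22311.3969 + 9549.1984) = 178.50 m
C: √((-61.91)² + (-122.71)²) = √(3832.8481 + 15057.7441) = 137.44 m
D: √((42.73)² + (2.05)²) = √(1825.8529 + 4.2025) = 42.78 m
E: √((178.10)² + (-53.97)²) = √(31719.6100 + 2912.7609) = 186.10 m
F: √((-358.02)² + (75.78)²) = √(128178.3204 + 5742.6084) = 365.95 m
G: √((-339.84)² + (-85.17)²) = √(115491.2256 + 7253.9289) = 350.35 m
H: √((-168.29)² + (-237.71)²) = √(28321.5241 + 56506.0441) = 291.25 m
I: √((-28.00)² + (-264.72)²) = √(784.0000 + 70076.6784) = 266.20 m
J: √((-231.23)² + (193.07)²) = √(53467.3129 + 37276.0249) = 301.24 m
K: √((30.86)² + (204.40)²) = √(952.3396 + 41779.3600) = 206.72 m
Threshold 90 m: D (42.78 m) is within range.

D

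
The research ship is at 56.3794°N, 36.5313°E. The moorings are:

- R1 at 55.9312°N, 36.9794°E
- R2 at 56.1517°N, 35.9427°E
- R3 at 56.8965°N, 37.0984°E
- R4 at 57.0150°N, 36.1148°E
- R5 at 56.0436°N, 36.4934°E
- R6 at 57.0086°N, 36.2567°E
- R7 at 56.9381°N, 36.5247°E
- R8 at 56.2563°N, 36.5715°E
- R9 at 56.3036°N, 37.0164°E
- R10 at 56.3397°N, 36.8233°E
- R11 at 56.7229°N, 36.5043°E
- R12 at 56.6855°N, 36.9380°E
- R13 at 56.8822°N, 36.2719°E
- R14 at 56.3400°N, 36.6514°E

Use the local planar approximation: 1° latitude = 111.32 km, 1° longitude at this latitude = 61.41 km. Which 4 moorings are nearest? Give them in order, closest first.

R14, R8, R10, R9

Distances from 56.3794°N, 36.5313°E:
R1: √((-0.4482·111.32)² + (0.4481·61.41)²) = √(2489.373716 + 757.230473) = 56.9790 km
R2: √((-0.2277·111.32)² + (-0.5886·61.41)²) = √(642.499001 + 1306.527966) = 44.1478 km
R3: √((0.5171·111.32)² + (0.5671·61.41)²) = √(3313.564821 + 1212.823182) = 67.2784 km
R4: √((0.6356·111.32)² + (-0.4165·61.41)²) = √(5006.268893 + 654.196485) = 75.2361 km
R5: √((-0.3358·111.32)² + (-0.0379·61.41)²) = √(1397.358300 + 5.416972) = 37.4536 km
R6: √((0.6292·111.32)² + (-0.2746·61.41)²) = √(4905.957970 + 284.367042) = 72.0439 km
R7: √((0.5587·111.32)² + (-0.0066·61.41)²) = √(3868.153840 + 0.164273) = 62.1958 km
R8: √((-0.1231·111.32)² + (0.0402·61.41)²) = √(187.785693 + 6.094391) = 13.9241 km
R9: √((-0.0758·111.32)² + (0.4851·61.41)²) = √(71.200789 + 887.443564) = 30.9620 km
R10: √((-0.0397·111.32)² + (0.2920·61.41)²) = √(19.531132 + 321.546582) = 18.4683 km
R11: √((0.3435·111.32)² + (-0.0270·61.41)²) = √(1462.176764 + 2.749196) = 38.2744 km
R12: √((0.3061·111.32)² + (0.4067·61.41)²) = √(1161.109169 + 623.772953) = 42.2479 km
R13: √((0.5028·111.32)² + (-0.2594·61.41)²) = √(3132.830753 + 253.757063) = 58.1944 km
R14: √((-0.0394·111.32)² + (0.1201·61.41)²) = √(19.237066 + 54.395655) = 8.5810 km
Sorted: R14 (8.5810 km) < R8 (13.9241 km) < R10 (18.4683 km) < R9 (30.9620 km) < R5 (37.4536 km) < R11 (38.2744 km) < …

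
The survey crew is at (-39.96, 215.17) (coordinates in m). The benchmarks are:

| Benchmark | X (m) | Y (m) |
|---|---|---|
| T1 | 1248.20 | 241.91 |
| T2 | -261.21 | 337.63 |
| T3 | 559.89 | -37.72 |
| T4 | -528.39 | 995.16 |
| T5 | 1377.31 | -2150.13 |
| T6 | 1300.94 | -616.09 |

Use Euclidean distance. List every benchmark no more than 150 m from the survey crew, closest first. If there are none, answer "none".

none

Distances from (-39.96, 215.17):
T1: √((1288.16)² + (26.74)²) = √(1659356.1856 + 715.0276) = 1288.44 m
T2: √((-221.25)² + (122.46)²) = √(48951.5625 + 14996.4516) = 252.88 m
T3: √((599.85)² + (-252.89)²) = √(359820.0225 + 63953.3521) = 650.98 m
T4: √((-488.43)² + (779.99)²) = √(238563.8649 + 608384.4001) = 920.30 m
T5: √((1417.27)² + (-2365.30)²) = √(2008654.2529 + 5594644.0900) = 2757.41 m
T6: √((1340.90)² + (-831.26)²) = √(1798012.8100 + 690993.1876) = 1577.66 m
Threshold 150 m: none within range.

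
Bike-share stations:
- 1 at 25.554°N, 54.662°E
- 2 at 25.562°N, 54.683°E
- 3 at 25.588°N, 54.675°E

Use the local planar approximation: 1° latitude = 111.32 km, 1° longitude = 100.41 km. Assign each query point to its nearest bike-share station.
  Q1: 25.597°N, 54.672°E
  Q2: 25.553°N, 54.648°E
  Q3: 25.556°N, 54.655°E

Q1 at 25.597°N, 54.672°E:
  1: 4.891 km
  2: 4.050 km
  3: 1.046 km
  → nearest: 3 (1.046 km)
Q2 at 25.553°N, 54.648°E:
  1: 1.410 km
  2: 3.654 km
  3: 4.747 km
  → nearest: 1 (1.410 km)
Q3 at 25.556°N, 54.655°E:
  1: 0.737 km
  2: 2.890 km
  3: 4.089 km
  → nearest: 1 (0.737 km)

Q1→3; Q2→1; Q3→1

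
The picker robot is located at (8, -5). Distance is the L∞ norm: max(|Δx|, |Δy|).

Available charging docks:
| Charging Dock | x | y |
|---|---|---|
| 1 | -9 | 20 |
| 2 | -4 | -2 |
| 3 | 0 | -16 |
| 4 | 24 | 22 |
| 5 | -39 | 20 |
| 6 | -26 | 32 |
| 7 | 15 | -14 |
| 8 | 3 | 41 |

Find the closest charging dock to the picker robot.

7

Distances from (8, -5):
1: max(|-17|, |25|) = 25
2: max(|-12|, |3|) = 12
3: max(|-8|, |-11|) = 11
4: max(|16|, |27|) = 27
5: max(|-47|, |25|) = 47
6: max(|-34|, |37|) = 37
7: max(|7|, |-9|) = 9
8: max(|-5|, |46|) = 46
Minimum: 7 at 9.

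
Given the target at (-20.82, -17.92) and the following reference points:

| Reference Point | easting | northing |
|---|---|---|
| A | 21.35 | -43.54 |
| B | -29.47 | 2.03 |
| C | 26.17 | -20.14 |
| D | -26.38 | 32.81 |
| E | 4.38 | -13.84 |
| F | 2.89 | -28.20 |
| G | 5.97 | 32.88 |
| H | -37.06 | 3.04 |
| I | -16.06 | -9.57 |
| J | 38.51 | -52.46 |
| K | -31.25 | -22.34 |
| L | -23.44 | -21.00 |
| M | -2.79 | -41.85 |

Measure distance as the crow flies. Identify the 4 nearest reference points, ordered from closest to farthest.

L, I, K, B

Distances from (-20.82, -17.92):
A: √((42.17)² + (-25.62)²) = √(1778.3089 + 656.3844) = 49.34
B: √((-8.65)² + (19.95)²) = √(74.8225 + 398.0025) = 21.74
C: √((46.99)² + (-2.22)²) = √(2208.0601 + 4.9284) = 47.04
D: √((-5.56)² + (50.73)²) = √(30.9136 + 2573.5329) = 51.03
E: √((25.20)² + (4.08)²) = √(635.0400 + 16.6464) = 25.53
F: √((23.71)² + (-10.28)²) = √(562.1641 + 105.6784) = 25.84
G: √((26.79)² + (50.80)²) = √(717.7041 + 2580.6400) = 57.43
H: √((-16.24)² + (20.96)²) = √(263.7376 + 439.3216) = 26.52
I: √((4.76)² + (8.35)²) = √(22.6576 + 69.7225) = 9.61
J: √((59.33)² + (-34.54)²) = √(3520.0489 + 1193.0116) = 68.65
K: √((-10.43)² + (-4.42)²) = √(108.7849 + 19.5364) = 11.33
L: √((-2.62)² + (-3.08)²) = √(6.8644 + 9.4864) = 4.04
M: √((18.03)² + (-23.93)²) = √(325.0809 + 572.6449) = 29.96
Sorted: L (4.04) < I (9.61) < K (11.33) < B (21.74) < E (25.53) < F (25.84) < …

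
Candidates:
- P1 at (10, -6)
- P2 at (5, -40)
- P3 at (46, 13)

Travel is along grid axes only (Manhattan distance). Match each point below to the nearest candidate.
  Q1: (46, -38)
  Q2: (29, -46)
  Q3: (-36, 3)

Q1 at (46, -38):
  P1: 68
  P2: 43
  P3: 51
  → nearest: P2 (43)
Q2 at (29, -46):
  P1: 59
  P2: 30
  P3: 76
  → nearest: P2 (30)
Q3 at (-36, 3):
  P1: 55
  P2: 84
  P3: 92
  → nearest: P1 (55)

Q1→P2; Q2→P2; Q3→P1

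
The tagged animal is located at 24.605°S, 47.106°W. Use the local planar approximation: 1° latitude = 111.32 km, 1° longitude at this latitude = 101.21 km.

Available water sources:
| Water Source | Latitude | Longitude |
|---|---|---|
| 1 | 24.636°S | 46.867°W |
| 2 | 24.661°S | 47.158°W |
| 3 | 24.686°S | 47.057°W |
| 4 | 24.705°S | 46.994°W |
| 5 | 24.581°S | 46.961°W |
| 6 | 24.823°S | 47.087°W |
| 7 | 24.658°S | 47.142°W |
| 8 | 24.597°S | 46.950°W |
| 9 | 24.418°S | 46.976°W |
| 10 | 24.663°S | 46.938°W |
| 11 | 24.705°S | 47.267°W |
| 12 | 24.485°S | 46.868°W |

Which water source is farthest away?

12

Distances from 24.605°S, 47.106°W:
1: 24.434 km
2: 8.158 km
3: 10.291 km
4: 15.888 km
5: 14.917 km
6: 24.344 km
7: 6.934 km
8: 15.814 km
9: 24.626 km
10: 18.188 km
11: 19.734 km
12: 27.544 km
Maximum: 12 at 27.544 km.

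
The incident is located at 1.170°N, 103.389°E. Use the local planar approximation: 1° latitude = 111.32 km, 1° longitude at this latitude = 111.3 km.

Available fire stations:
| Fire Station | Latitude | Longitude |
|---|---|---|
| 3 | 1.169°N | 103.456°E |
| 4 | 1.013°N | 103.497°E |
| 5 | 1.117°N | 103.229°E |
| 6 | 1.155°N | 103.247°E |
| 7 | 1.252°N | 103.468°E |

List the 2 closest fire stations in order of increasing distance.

3, 7

Distances from 1.170°N, 103.389°E:
3: √((-0.001·111.32)² + (0.067·111.3)²) = √(0.01239 + 55.60834) = 7.458 km
4: √((-0.157·111.32)² + (0.108·111.3)²) = √(305.45392 + 144.49002) = 21.212 km
5: √((-0.053·111.32)² + (-0.160·111.3)²) = √(34.80953 + 317.12486) = 18.760 km
6: √((-0.015·111.32)² + (-0.142·111.3)²) = √(2.78823 + 249.78538) = 15.893 km
7: √((0.082·111.32)² + (0.079·111.3)²) = √(83.32477 + 77.31157) = 12.674 km
Sorted: 3 (7.458 km) < 7 (12.674 km) < 6 (15.893 km) < 5 (18.760 km) < …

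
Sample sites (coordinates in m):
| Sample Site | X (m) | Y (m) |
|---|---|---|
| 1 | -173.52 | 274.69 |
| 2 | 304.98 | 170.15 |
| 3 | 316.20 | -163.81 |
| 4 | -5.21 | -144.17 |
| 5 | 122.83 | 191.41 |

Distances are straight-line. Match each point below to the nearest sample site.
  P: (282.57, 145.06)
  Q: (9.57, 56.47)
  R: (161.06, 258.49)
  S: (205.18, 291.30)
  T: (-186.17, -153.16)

P→2; Q→5; R→5; S→5; T→4

P at (282.57, 145.06):
  1: 474.15 m
  2: 33.64 m
  3: 310.70 m
  4: 408.01 m
  5: 166.33 m
  → nearest: 2 (33.64 m)
Q at (9.57, 56.47):
  1: 284.85 m
  2: 316.53 m
  3: 377.55 m
  4: 201.18 m
  5: 176.17 m
  → nearest: 5 (176.17 m)
R at (161.06, 258.49):
  1: 334.97 m
  2: 168.87 m
  3: 449.90 m
  4: 435.64 m
  5: 77.21 m
  → nearest: 5 (77.21 m)
S at (205.18, 291.30):
  1: 379.06 m
  2: 156.96 m
  3: 468.46 m
  4: 483.63 m
  5: 129.46 m
  → nearest: 5 (129.46 m)
T at (-186.17, -153.16):
  1: 428.04 m
  2: 588.01 m
  3: 502.48 m
  4: 181.18 m
  5: 462.83 m
  → nearest: 4 (181.18 m)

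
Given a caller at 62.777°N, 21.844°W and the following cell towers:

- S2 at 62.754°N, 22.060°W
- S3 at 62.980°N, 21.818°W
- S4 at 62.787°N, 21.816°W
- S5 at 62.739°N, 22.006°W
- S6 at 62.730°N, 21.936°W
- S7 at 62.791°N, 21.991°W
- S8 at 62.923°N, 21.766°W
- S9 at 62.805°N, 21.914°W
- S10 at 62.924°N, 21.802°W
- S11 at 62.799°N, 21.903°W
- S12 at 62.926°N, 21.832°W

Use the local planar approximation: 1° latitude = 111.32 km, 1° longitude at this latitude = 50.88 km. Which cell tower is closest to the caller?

Distances from 62.777°N, 21.844°W:
S2: √((-0.023·111.32)² + (-0.216·50.88)²) = √(6.55544 + 120.78186) = 11.284 km
S3: √((0.203·111.32)² + (0.026·50.88)²) = √(510.66780 + 1.75001) = 22.637 km
S4: √((0.010·111.32)² + (0.028·50.88)²) = √(1.23921 + 2.02960) = 1.808 km
S5: √((-0.038·111.32)² + (-0.162·50.88)²) = √(17.89425 + 67.93980) = 9.265 km
S6: √((-0.047·111.32)² + (-0.092·50.88)²) = √(27.37424 + 21.91139) = 7.020 km
S7: √((0.014·111.32)² + (-0.147·50.88)²) = √(2.42886 + 55.94083) = 7.640 km
S8: √((0.146·111.32)² + (0.078·50.88)²) = √(264.15091 + 15.75010) = 16.730 km
S9: √((0.028·111.32)² + (-0.070·50.88)²) = √(9.71544 + 12.68499) = 4.733 km
S10: √((0.147·111.32)² + (0.042·50.88)²) = √(267.78181 + 4.56660) = 16.503 km
S11: √((0.022·111.32)² + (-0.059·50.88)²) = √(5.99780 + 9.01152) = 3.874 km
S12: √((0.149·111.32)² + (0.012·50.88)²) = √(275.11795 + 0.37278) = 16.598 km
Minimum: S4 at 1.808 km.

S4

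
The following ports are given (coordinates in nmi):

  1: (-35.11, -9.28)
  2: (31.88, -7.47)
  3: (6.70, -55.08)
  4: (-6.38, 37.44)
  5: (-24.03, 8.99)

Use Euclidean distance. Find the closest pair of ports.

1 and 5

Pairwise distances:
1–5: 21.37 nmi
4–5: 33.48 nmi
2–3: 53.86 nmi
1–4: 54.85 nmi
2–5: 58.28 nmi
2–4: 59.00 nmi
1–3: 62.01 nmi
1–2: 67.01 nmi
3–5: 71.06 nmi
3–4: 93.44 nmi
Closest pair: 1–5 at 21.37 nmi.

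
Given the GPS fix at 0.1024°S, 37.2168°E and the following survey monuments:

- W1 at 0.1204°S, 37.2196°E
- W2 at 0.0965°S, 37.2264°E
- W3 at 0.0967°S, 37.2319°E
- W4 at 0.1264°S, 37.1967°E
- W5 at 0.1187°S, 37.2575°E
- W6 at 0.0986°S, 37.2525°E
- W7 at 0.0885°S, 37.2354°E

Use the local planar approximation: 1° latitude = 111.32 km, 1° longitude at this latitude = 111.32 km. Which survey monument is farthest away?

W5

Distances from 0.1024°S, 37.2168°E:
W1: √((-0.0180·111.32)² + (0.0028·111.32)²) = √(4.015054 + 0.097154) = 2.0279 km
W2: √((0.0059·111.32)² + (0.0096·111.32)²) = √(0.431370 + 1.142060) = 1.2544 km
W3: √((0.0057·111.32)² + (0.0151·111.32)²) = √(0.402621 + 2.825532) = 1.7967 km
W4: √((-0.0240·111.32)² + (-0.0201·111.32)²) = √(7.137874 + 5.006549) = 3.4849 km
W5: √((-0.0163·111.32)² + (0.0407·111.32)²) = √(3.292468 + 20.527460) = 4.8806 km
W6: √((0.0038·111.32)² + (0.0357·111.32)²) = √(0.178943 + 15.793662) = 3.9966 km
W7: √((0.0139·111.32)² + (0.0186·111.32)²) = √(2.394286 + 4.287186) = 2.5849 km
Maximum: W5 at 4.8806 km.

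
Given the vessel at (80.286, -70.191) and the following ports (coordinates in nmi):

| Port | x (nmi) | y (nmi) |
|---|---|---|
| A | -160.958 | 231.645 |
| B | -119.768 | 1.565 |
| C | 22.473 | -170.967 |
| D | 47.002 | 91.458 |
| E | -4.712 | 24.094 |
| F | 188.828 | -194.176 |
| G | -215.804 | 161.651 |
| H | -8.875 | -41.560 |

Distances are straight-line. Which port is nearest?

Distances from (80.286, -70.191):
A: √((-241.244)² + (301.836)²) = √(58198.66754 + 91104.97090) = 386.398 nmi
B: √((-200.054)² + (71.756)²) = √(40021.60292 + 5148.92354) = 212.534 nmi
C: √((-57.813)² + (-100.776)²) = √(3342.34297 + 10155.80218) = 116.182 nmi
D: √((-33.284)² + (161.649)²) = √(1107.82466 + 26130.39920) = 165.040 nmi
E: √((-84.998)² + (94.285)²) = √(7224.66000 + 8889.66122) = 126.942 nmi
F: √((108.542)² + (-123.985)²) = √(11781.36576 + 15372.28022) = 164.784 nmi
G: √((-296.090)² + (231.842)²) = √(87669.28810 + 53750.71296) = 376.059 nmi
H: √((-89.161)² + (28.631)²) = √(7949.68392 + 819.73416) = 93.645 nmi
Minimum: H at 93.645 nmi.

H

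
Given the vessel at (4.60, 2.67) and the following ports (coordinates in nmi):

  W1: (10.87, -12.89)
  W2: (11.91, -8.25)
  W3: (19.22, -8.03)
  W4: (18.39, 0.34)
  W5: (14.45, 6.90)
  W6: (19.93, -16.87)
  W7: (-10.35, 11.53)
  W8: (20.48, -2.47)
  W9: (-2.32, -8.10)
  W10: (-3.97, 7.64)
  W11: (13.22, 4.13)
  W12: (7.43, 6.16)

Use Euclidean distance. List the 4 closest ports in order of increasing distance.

W12, W11, W10, W5

Distances from (4.60, 2.67):
W1: 16.78 nmi
W2: 13.14 nmi
W3: 18.12 nmi
W4: 13.99 nmi
W5: 10.72 nmi
W6: 24.84 nmi
W7: 17.38 nmi
W8: 16.69 nmi
W9: 12.80 nmi
W10: 9.91 nmi
W11: 8.74 nmi
W12: 4.49 nmi
Sorted: W12 (4.49 nmi) < W11 (8.74 nmi) < W10 (9.91 nmi) < W5 (10.72 nmi) < W9 (12.80 nmi) < W2 (13.14 nmi) < …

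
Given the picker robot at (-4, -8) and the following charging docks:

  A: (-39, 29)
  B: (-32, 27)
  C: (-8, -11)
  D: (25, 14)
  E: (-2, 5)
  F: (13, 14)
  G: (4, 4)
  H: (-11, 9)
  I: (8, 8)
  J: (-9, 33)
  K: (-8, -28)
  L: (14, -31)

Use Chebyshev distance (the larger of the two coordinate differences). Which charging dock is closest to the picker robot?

C

Distances from (-4, -8):
A: max(|-35|, |37|) = 37
B: max(|-28|, |35|) = 35
C: max(|-4|, |-3|) = 4
D: max(|29|, |22|) = 29
E: max(|2|, |13|) = 13
F: max(|17|, |22|) = 22
G: max(|8|, |12|) = 12
H: max(|-7|, |17|) = 17
I: max(|12|, |16|) = 16
J: max(|-5|, |41|) = 41
K: max(|-4|, |-20|) = 20
L: max(|18|, |-23|) = 23
Minimum: C at 4.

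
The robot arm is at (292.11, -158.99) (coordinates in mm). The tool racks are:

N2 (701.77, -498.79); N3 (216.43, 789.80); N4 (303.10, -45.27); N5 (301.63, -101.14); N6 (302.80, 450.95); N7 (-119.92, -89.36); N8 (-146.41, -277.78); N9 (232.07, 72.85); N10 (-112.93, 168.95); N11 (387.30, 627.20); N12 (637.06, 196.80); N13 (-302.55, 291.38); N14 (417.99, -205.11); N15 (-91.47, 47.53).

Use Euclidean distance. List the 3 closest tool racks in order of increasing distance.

N5, N4, N14

Distances from (292.11, -158.99):
N2: 532.25 mm
N3: 951.80 mm
N4: 114.25 mm
N5: 58.63 mm
N6: 610.03 mm
N7: 417.87 mm
N8: 454.32 mm
N9: 239.49 mm
N10: 521.15 mm
N11: 791.93 mm
N12: 495.56 mm
N13: 745.96 mm
N14: 134.06 mm
N15: 435.64 mm
Sorted: N5 (58.63 mm) < N4 (114.25 mm) < N14 (134.06 mm) < N9 (239.49 mm) < N7 (417.87 mm) < …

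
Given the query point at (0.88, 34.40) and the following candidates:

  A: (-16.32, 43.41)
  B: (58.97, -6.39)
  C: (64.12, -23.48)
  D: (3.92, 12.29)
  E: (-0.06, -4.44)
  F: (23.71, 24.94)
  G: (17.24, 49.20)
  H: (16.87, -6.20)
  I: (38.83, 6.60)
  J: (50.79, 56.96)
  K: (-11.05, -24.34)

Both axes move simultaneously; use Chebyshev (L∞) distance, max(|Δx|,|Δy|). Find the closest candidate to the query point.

Distances from (0.88, 34.40):
A: 17.20
B: 58.09
C: 63.24
D: 22.11
E: 38.84
F: 22.83
G: 16.36
H: 40.60
I: 37.95
J: 49.91
K: 58.74
Minimum: G at 16.36.

G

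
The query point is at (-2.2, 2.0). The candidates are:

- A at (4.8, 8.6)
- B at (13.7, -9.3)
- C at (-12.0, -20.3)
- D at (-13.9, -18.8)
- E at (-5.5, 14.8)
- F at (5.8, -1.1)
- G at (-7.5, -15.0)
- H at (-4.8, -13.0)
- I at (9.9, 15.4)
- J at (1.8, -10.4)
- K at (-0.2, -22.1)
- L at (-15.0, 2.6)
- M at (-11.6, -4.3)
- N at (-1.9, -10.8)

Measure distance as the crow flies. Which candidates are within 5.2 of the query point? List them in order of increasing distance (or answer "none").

none

Distances from (-2.2, 2.0):
A: 9.62
B: 19.51
C: 24.36
D: 23.86
E: 13.22
F: 8.58
G: 17.81
H: 15.22
I: 18.05
J: 13.03
K: 24.18
L: 12.81
M: 11.32
N: 12.80
Threshold 5.2: none within range.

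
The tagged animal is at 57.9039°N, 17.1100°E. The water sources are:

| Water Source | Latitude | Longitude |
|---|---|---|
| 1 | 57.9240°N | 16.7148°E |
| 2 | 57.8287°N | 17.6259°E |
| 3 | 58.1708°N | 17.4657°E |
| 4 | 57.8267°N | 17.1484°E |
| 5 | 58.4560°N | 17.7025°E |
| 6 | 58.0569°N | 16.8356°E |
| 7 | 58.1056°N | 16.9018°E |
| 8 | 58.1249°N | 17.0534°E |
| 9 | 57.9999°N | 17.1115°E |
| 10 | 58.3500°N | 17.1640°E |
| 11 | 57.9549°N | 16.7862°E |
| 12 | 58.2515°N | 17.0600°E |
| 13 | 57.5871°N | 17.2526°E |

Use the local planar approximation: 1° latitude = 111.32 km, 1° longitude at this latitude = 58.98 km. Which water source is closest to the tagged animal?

Distances from 57.9039°N, 17.1100°E:
1: √((0.0201·111.32)² + (-0.3952·58.98)²) = √(5.006549 + 543.304633) = 23.4160 km
2: √((-0.0752·111.32)² + (0.5159·58.98)²) = √(70.078061 + 925.849917) = 31.5583 km
3: √((0.2669·111.32)² + (0.3557·58.98)²) = √(882.761823 + 440.126245) = 36.3715 km
4: √((-0.0772·111.32)² + (0.0384·58.98)²) = √(73.855186 + 5.129464) = 8.8873 km
5: √((0.5521·111.32)² + (0.5925·58.98)²) = √(3777.303574 + 1221.198454) = 70.7001 km
6: √((0.1530·111.32)² + (-0.2744·58.98)²) = √(290.087661 + 261.925481) = 23.4950 km
7: √((0.2017·111.32)² + (-0.2082·58.98)²) = √(504.148166 + 150.789460) = 25.5917 km
8: √((0.2210·111.32)² + (-0.0566·58.98)²) = √(605.244627 + 11.144033) = 24.8272 km
9: √((0.0960·111.32)² + (0.0015·58.98)²) = √(114.205984 + 0.007827) = 10.6871 km
10: √((0.4461·111.32)² + (0.0540·58.98)²) = √(2466.100901 + 10.143715) = 49.7619 km
11: √((0.0510·111.32)² + (-0.3238·58.98)²) = √(32.231962 + 364.723062) = 19.9237 km
12: √((0.3476·111.32)² + (-0.0500·58.98)²) = √(1497.290024 + 8.696601) = 38.8070 km
13: √((-0.3168·111.32)² + (0.1426·58.98)²) = √(1243.703170 + 70.737318) = 36.2552 km
Minimum: 4 at 8.8873 km.

4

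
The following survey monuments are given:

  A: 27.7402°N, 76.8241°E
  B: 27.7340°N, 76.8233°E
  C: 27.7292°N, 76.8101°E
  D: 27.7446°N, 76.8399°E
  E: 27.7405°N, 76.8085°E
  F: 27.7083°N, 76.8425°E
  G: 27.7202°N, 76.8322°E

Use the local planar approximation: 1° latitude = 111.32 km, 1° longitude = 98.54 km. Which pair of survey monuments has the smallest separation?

Pairwise distances:
A–B: 0.6947 km
C–E: 1.2678 km
B–C: 1.4062 km
A–E: 1.5376 km
B–E: 1.6280 km
A–D: 1.6322 km
F–G: 1.6688 km
B–G: 1.7689 km
A–C: 1.8446 km
B–D: 2.0170 km
A–G: 2.3652 km
C–G: 2.3971 km
D–G: 2.8202 km
D–E: 3.1276 km
E–G: 3.2497 km
C–D: 3.4003 km
B–F: 3.4299 km
C–F: 3.9505 km
A–F: 3.9872 km
D–F: 4.0490 km
E–F: 4.9065 km
Closest pair: A–B at 0.6947 km.

A and B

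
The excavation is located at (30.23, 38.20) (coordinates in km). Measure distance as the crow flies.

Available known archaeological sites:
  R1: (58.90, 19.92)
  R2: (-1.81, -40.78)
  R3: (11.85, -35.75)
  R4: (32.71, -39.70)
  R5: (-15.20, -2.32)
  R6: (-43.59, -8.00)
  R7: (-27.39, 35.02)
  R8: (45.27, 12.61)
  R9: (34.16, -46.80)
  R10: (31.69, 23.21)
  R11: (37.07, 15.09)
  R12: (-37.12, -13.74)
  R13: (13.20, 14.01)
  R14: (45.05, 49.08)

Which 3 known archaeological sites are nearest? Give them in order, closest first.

R10, R14, R11

Distances from (30.23, 38.20):
R1: √((28.67)² + (-18.28)²) = √(821.9689 + 334.1584) = 34.00 km
R2: √((-32.04)² + (-78.98)²) = √(1026.5616 + 6237.8404) = 85.23 km
R3: √((-18.38)² + (-73.95)²) = √(337.8244 + 5468.6025) = 76.20 km
R4: √((2.48)² + (-77.90)²) = √(6.1504 + 6068.4100) = 77.94 km
R5: √((-45.43)² + (-40.52)²) = √(2063.8849 + 1641.8704) = 60.87 km
R6: √((-73.82)² + (-46.20)²) = √(5449.3924 + 2134.4400) = 87.09 km
R7: √((-57.62)² + (-3.18)²) = √(3320.0644 + 10.1124) = 57.71 km
R8: √((15.04)² + (-25.59)²) = √(226.2016 + 654.8481) = 29.68 km
R9: √((3.93)² + (-85.00)²) = √(15.4449 + 7225.0000) = 85.09 km
R10: √((1.46)² + (-14.99)²) = √(2.1316 + 224.7001) = 15.06 km
R11: √((6.84)² + (-23.11)²) = √(46.7856 + 534.0721) = 24.10 km
R12: √((-67.35)² + (-51.94)²) = √(4536.0225 + 2697.7636) = 85.05 km
R13: √((-17.03)² + (-24.19)²) = √(290.0209 + 585.1561) = 29.58 km
R14: √((14.82)² + (10.88)²) = √(219.6324 + 118.3744) = 18.38 km
Sorted: R10 (15.06 km) < R14 (18.38 km) < R11 (24.10 km) < R13 (29.58 km) < R8 (29.68 km) < …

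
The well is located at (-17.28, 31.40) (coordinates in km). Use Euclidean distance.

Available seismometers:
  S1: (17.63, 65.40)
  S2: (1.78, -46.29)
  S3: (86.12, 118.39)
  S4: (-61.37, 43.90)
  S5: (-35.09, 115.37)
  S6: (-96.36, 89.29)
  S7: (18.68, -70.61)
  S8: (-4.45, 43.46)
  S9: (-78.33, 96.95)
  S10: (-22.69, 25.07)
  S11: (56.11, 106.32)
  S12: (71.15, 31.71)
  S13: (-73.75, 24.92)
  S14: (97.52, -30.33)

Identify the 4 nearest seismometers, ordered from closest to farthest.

Distances from (-17.28, 31.40):
S1: 48.73 km
S2: 79.99 km
S3: 135.13 km
S4: 45.83 km
S5: 85.84 km
S6: 98.00 km
S7: 108.16 km
S8: 17.61 km
S9: 89.58 km
S10: 8.33 km
S11: 104.88 km
S12: 88.43 km
S13: 56.84 km
S14: 130.34 km
Sorted: S10 (8.33 km) < S8 (17.61 km) < S4 (45.83 km) < S1 (48.73 km) < S13 (56.84 km) < S2 (79.99 km) < …

S10, S8, S4, S1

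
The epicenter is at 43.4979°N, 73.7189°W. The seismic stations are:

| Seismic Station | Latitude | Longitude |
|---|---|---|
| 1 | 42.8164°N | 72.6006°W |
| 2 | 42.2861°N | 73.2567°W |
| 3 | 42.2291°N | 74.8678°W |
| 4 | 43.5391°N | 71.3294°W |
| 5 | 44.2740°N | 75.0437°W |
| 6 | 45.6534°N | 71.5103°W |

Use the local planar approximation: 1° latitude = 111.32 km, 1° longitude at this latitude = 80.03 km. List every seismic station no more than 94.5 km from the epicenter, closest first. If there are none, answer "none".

Distances from 43.4979°N, 73.7189°W:
1: √((-0.6815·111.32)² + (1.1183·80.03)²) = √(5755.434499 + 8009.811277) = 117.3254 km
2: √((-1.2118·111.32)² + (0.4622·80.03)²) = √(18197.356011 + 1368.250187) = 139.8771 km
3: √((-1.2688·111.32)² + (-1.1489·80.03)²) = √(19949.533072 + 8454.152794) = 168.5339 km
4: √((0.0412·111.32)² + (2.3895·80.03)²) = √(21.034918 + 36569.557348) = 191.2867 km
5: √((0.7761·111.32)² + (-1.3248·80.03)²) = √(7464.174126 + 11241.034292) = 136.7670 km
6: √((2.1555·111.32)² + (2.2086·80.03)²) = √(57576.127274 + 31242.067721) = 298.0238 km
Threshold 94.5 km: none within range.

none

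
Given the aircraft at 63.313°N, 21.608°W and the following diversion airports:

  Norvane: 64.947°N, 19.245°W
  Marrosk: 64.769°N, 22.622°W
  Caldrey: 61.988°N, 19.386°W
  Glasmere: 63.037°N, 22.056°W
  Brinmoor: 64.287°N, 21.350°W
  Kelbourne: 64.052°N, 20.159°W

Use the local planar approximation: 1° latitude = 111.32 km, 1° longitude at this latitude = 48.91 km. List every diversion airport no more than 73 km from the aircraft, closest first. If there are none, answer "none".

Glasmere

Distances from 63.313°N, 21.608°W:
Norvane: √((1.634·111.32)² + (2.363·48.91)²) = √(33086.47495 + 13357.42575) = 215.508 km
Marrosk: √((1.456·111.32)² + (-1.014·48.91)²) = √(26270.54879 + 2459.63824) = 169.500 km
Caldrey: √((-1.325·111.32)² + (2.222·48.91)²) = √(21755.95500 + 11810.91203) = 183.213 km
Glasmere: √((-0.276·111.32)² + (-0.448·48.91)²) = √(943.98384 + 480.12172) = 37.737 km
Brinmoor: √((0.974·111.32)² + (0.258·48.91)²) = √(11756.12808 + 159.23361) = 109.158 km
Kelbourne: √((0.739·111.32)² + (1.449·48.91)²) = √(6767.60920 + 5022.64053) = 108.583 km
Threshold 73 km: Glasmere (37.737 km) is within range.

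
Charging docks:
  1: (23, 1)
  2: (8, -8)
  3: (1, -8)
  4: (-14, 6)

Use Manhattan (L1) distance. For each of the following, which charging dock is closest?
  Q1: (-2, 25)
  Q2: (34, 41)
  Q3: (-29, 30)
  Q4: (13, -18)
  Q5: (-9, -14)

Q1→4; Q2→1; Q3→4; Q4→2; Q5→3

Q1 at (-2, 25):
  1: 49
  2: 43
  3: 36
  4: 31
  → nearest: 4 (31)
Q2 at (34, 41):
  1: 51
  2: 75
  3: 82
  4: 83
  → nearest: 1 (51)
Q3 at (-29, 30):
  1: 81
  2: 75
  3: 68
  4: 39
  → nearest: 4 (39)
Q4 at (13, -18):
  1: 29
  2: 15
  3: 22
  4: 51
  → nearest: 2 (15)
Q5 at (-9, -14):
  1: 47
  2: 23
  3: 16
  4: 25
  → nearest: 3 (16)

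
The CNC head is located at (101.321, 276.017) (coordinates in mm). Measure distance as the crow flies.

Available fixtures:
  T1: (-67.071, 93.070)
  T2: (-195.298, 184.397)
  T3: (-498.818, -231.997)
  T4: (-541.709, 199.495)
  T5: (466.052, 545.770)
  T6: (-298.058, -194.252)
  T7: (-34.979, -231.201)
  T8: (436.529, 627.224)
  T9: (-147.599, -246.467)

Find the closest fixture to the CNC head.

T1

Distances from (101.321, 276.017):
T1: √((-168.392)² + (-182.947)²) = √(28355.86566 + 33469.60481) = 248.647 mm
T2: √((-296.619)² + (-91.620)²) = √(87982.83116 + 8394.22440) = 310.447 mm
T3: √((-600.139)² + (-508.014)²) = √(360166.81932 + 258078.22420) = 786.286 mm
T4: √((-643.030)² + (-76.522)²) = √(413487.58090 + 5855.61648) = 647.567 mm
T5: √((364.731)² + (269.753)²) = √(133028.70236 + 72766.68101) = 453.647 mm
T6: √((-399.379)² + (-470.269)²) = √(159503.58564 + 221152.93236) = 616.974 mm
T7: √((-136.300)² + (-507.218)²) = √(18577.69000 + 257270.09952) = 525.212 mm
T8: √((335.208)² + (351.207)²) = √(112364.40326 + 123346.35685) = 485.501 mm
T9: √((-248.920)² + (-522.484)²) = √(61961.16640 + 272989.53026) = 578.749 mm
Minimum: T1 at 248.647 mm.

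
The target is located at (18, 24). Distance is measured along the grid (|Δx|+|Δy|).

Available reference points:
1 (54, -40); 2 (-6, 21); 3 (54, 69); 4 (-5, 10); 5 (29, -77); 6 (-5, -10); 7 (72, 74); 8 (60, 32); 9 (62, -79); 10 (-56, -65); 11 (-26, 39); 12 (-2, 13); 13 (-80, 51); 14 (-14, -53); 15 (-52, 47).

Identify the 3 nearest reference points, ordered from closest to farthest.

2, 12, 4

Distances from (18, 24):
1: 100
2: 27
3: 81
4: 37
5: 112
6: 57
7: 104
8: 50
9: 147
10: 163
11: 59
12: 31
13: 125
14: 109
15: 93
Sorted: 2 (27) < 12 (31) < 4 (37) < 8 (50) < 6 (57) < …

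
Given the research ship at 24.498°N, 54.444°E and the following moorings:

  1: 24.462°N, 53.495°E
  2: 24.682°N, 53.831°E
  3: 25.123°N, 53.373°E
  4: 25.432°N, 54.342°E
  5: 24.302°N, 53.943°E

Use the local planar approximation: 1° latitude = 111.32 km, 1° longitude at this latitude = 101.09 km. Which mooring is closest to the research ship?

5

Distances from 24.498°N, 54.444°E:
1: 96.018 km
2: 65.266 km
3: 128.695 km
4: 104.483 km
5: 55.146 km
Minimum: 5 at 55.146 km.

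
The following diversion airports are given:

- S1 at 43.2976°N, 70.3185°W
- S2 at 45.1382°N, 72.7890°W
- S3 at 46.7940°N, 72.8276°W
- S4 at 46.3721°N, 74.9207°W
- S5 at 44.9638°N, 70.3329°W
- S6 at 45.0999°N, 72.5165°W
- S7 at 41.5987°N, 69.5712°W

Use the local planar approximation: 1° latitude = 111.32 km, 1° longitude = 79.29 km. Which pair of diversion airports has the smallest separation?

S2 and S6

Pairwise distances:
S1–S2: 283.4669 km
S1–S3: 437.1171 km
S1–S4: 500.2954 km
S1–S5: 185.4849 km
S1–S6: 265.7565 km
S1–S7: 198.1866 km
S2–S3: 184.3491 km
S2–S4: 217.7975 km
S2–S5: 195.7095 km
S2–S6: 22.0232 km
S2–S7: 469.4098 km
S3–S4: 172.4794 km
S3–S5: 283.9645 km
S3–S6: 190.1936 km
S3–S7: 633.3603 km
S4–S5: 396.1106 km
S4–S6: 237.4785 km
S4–S7: 679.9063 km
S5–S6: 173.7993 km
S5–S7: 379.4403 km
S6–S7: 454.3627 km
Closest pair: S2–S6 at 22.0232 km.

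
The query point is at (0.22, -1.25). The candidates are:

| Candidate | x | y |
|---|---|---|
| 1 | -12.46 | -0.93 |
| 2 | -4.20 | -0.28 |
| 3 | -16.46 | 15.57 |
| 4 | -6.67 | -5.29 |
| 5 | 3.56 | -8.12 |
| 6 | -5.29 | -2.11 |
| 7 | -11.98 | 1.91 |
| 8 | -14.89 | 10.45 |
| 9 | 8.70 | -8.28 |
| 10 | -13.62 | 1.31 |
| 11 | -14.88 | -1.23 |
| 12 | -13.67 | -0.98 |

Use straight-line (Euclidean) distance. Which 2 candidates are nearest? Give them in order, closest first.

2, 6

Distances from (0.22, -1.25):
1: √((-12.68)² + (0.32)²) = √(160.7824 + 0.1024) = 12.68
2: √((-4.42)² + (0.97)²) = √(19.5364 + 0.9409) = 4.53
3: √((-16.68)² + (16.82)²) = √(278.2224 + 282.9124) = 23.69
4: √((-6.89)² + (-4.04)²) = √(47.4721 + 16.3216) = 7.99
5: √((3.34)² + (-6.87)²) = √(11.1556 + 47.1969) = 7.64
6: √((-5.51)² + (-0.86)²) = √(30.3601 + 0.7396) = 5.58
7: √((-12.20)² + (3.16)²) = √(148.8400 + 9.9856) = 12.60
8: √((-15.11)² + (11.70)²) = √(228.3121 + 136.8900) = 19.11
9: √((8.48)² + (-7.03)²) = √(71.9104 + 49.4209) = 11.02
10: √((-13.84)² + (2.56)²) = √(191.5456 + 6.5536) = 14.07
11: √((-15.10)² + (0.02)²) = √(228.0100 + 0.0004) = 15.10
12: √((-13.89)² + (0.27)²) = √(192.9321 + 0.0729) = 13.89
Sorted: 2 (4.53) < 6 (5.58) < 5 (7.64) < 4 (7.99) < …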